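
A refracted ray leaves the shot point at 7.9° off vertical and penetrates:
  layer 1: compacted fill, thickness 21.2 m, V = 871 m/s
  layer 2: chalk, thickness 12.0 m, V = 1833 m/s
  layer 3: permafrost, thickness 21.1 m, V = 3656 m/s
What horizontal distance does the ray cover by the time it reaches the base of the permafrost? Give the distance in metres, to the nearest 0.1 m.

21.5 m

p = sin θ₁/V₁ = sin 7.9°/871 = 1.5780e-04 s/m is conserved through the stack.
Layer 1: θ = 7.90°; offset = 21.2·tan 7.90° = 2.942 m.
Layer 2: sin θ = p·1833 = 0.2892 → θ = 16.81°; offset = 12.0·tan 16.81° = 3.626 m.
Layer 3: sin θ = p·3656 = 0.5769 → θ = 35.23°; offset = 21.1·tan 35.23° = 14.903 m.
Summing the layer offsets gives 21.471 m.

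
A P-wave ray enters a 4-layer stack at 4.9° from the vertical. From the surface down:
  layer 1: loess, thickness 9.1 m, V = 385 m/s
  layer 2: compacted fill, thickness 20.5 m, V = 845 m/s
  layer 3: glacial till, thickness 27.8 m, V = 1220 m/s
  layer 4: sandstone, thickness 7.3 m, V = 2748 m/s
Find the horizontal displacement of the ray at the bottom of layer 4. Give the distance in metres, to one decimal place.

18.1 m

Apply Snell's law at each interface; in layer i the horizontal offset is hᵢ·tan θᵢ.
Layer 1: θ = 4.90°; offset = 9.1·tan 4.90° = 0.780 m.
Layer 2: sin θ = 845·sin 4.9°/385 = 0.1875, θ = 10.81°; offset = 20.5·tan 10.81° = 3.913 m.
Layer 3: sin θ = 1220·sin 4.9°/385 = 0.2707, θ = 15.70°; offset = 27.8·tan 15.70° = 7.816 m.
Layer 4: sin θ = 2748·sin 4.9°/385 = 0.6097, θ = 37.57°; offset = 7.3·tan 37.57° = 5.615 m.
Total horizontal offset = 18.124 m.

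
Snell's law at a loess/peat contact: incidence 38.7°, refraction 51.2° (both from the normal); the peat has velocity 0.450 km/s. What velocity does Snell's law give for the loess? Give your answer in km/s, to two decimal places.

Snell's law: sin 38.7°/V₁ = sin 51.2°/V₂.
V₁ = V₂·sin 38.7°/sin 51.2° = 0.450 × 0.8023 = 0.36 km/s.

0.36 km/s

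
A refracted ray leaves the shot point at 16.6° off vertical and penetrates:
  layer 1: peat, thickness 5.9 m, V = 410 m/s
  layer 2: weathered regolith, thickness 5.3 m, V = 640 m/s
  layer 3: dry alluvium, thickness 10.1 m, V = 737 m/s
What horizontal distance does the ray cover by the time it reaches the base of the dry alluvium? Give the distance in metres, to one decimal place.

Apply Snell's law at each interface; in layer i the horizontal offset is hᵢ·tan θᵢ.
Layer 1: θ = 16.60°; offset = 5.9·tan 16.60° = 1.759 m.
Layer 2: sin θ = 640·sin 16.6°/410 = 0.4460, θ = 26.48°; offset = 5.3·tan 26.48° = 2.641 m.
Layer 3: sin θ = 737·sin 16.6°/410 = 0.5135, θ = 30.90°; offset = 10.1·tan 30.90° = 6.045 m.
Σ offsets = 10.444 m.

10.4 m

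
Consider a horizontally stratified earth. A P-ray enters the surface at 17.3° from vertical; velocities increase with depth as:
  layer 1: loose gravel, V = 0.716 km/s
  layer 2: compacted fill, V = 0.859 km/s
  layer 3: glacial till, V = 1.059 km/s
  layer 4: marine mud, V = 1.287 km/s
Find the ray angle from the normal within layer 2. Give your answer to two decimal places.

Snell's law across each interface conserves sin θ / V, so sin θ_2 = V_2·sin θ₁/V₁.
sin θ_2 = 0.859 × sin 17.3° / 0.716 = 0.3568.
θ_2 = arcsin 0.3568 = 20.90°.

20.90°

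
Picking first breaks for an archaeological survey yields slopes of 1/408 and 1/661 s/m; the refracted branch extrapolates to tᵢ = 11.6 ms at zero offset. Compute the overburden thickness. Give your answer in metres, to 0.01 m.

3.01 m

h = tᵢ·V₁·V₂ / (2·√(V₂²−V₁²)).
√(V₂²−V₁²) = √(661² − 408²) = 520.1 m/s.
h = 0.0116 s × 408 × 661 / (2 × 520.1) = 3.01 m.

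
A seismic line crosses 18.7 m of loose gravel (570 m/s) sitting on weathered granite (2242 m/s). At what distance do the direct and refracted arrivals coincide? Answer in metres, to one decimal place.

48.5 m

θ_c = arcsin(570/2242) = 14.73°, so cos θ_c = 0.9671 and tᵢ = 2h cos θ_c/V₁ = 0.0635 s.
At crossover x/V₁ = x/V₂ + tᵢ ⇒ x = tᵢ/(1/V₁ − 1/V₂) = 0.06346/(1.7544e-03 − 4.4603e-04) = 48.50 m.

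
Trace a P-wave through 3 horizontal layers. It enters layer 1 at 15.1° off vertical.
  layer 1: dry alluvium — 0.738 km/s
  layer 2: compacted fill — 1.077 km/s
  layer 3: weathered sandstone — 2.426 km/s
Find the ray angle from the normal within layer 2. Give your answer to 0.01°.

Snell's law across each interface conserves sin θ / V, so sin θ_2 = V_2·sin θ₁/V₁.
sin θ_2 = 1.077 × sin 15.1° / 0.738 = 0.3802.
θ_2 = 22.34° from the vertical.

22.34°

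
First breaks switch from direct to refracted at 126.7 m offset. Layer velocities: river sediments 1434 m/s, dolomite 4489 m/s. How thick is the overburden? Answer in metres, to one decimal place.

x_cross = 2h·√((V₂+V₁)/(V₂−V₁)) → h = x_cross / (2·√((V₂+V₁)/(V₂−V₁))).
√((V₂+V₁)/(V₂−V₁)) = √((4489+1434)/(4489−1434)) = 1.3924.
h = 126.7 / (2·1.3924) = 45.50 m.

45.5 m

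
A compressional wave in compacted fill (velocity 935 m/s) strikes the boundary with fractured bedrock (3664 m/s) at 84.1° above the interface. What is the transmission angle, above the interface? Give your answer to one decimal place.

Angle from the normal: 90° − 84.1° = 5.9°.
sin θ₁/V₁ = sin θ₂/V₂ ⇒ sin θ₂ = 3664·sin 5.9°/935 = 3664·0.1028/935 = 0.4028.
θ₂ = arcsin 0.4028 = 23.75° from the normal.
From the interface: 90° − 23.75° = 66.25°.

66.2°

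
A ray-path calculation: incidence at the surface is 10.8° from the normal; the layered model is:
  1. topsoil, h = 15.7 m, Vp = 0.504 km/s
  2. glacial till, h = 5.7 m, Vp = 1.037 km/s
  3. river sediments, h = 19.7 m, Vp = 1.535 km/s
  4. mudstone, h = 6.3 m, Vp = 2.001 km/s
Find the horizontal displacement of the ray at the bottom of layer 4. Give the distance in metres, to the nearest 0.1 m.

26.1 m

Apply Snell's law at each interface; in layer i the horizontal offset is hᵢ·tan θᵢ.
Layer 1: θ = 10.80°; offset = 15.7·tan 10.80° = 2.995 m.
Layer 2: sin θ = 1.037·sin 10.8°/0.504 = 0.3855, θ = 22.68°; offset = 5.7·tan 22.68° = 2.382 m.
Layer 3: sin θ = 1.535·sin 10.8°/0.504 = 0.5707, θ = 34.80°; offset = 19.7·tan 34.80° = 13.691 m.
Layer 4: sin θ = 2.001·sin 10.8°/0.504 = 0.7439, θ = 48.07°; offset = 6.3·tan 48.07° = 7.014 m.
Summing the layer offsets gives 26.082 m.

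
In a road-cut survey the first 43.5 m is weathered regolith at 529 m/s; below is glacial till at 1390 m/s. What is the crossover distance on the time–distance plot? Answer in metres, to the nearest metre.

130 m

θ_c = arcsin(529/1390) = 22.37°, so cos θ_c = 0.9247 and tᵢ = 2h cos θ_c/V₁ = 0.1521 s.
At crossover x/V₁ = x/V₂ + tᵢ ⇒ x = tᵢ/(1/V₁ − 1/V₂) = 0.15209/(1.8904e-03 − 7.1942e-04) = 129.88 m.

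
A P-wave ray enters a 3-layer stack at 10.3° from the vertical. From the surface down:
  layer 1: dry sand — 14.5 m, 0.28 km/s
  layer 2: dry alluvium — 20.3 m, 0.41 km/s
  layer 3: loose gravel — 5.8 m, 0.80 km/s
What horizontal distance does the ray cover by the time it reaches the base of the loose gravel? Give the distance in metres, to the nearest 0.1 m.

11.6 m

Ray parameter p = sin 10.3° / 0.28 km/s = 6.3858e-01 s/km.
Layer 1: θ = 10.30°; offset = 14.5·tan 10.30° = 2.635 m.
Layer 2: sin θ = p·0.41 = 0.2618 → θ = 15.18°; offset = 20.3·tan 15.18° = 5.507 m.
Layer 3: sin θ = p·0.80 = 0.5109 → θ = 30.72°; offset = 5.8·tan 30.72° = 3.447 m.
Total horizontal offset = 11.589 m.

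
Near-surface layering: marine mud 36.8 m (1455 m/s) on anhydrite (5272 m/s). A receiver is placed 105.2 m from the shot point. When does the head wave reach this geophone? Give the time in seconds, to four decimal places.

0.0686 s

t = x/V₂ + 2h·√(V₂²−V₁²)/(V₁V₂).
√(V₂²−V₁²) = √(5272²−1455²) = 5067.2 m/s; delay term = 2·36.8·5067.2/(1455·5272) = 0.04862 s.
t = 105.2/5272 + 0.04862 = 0.06857 s.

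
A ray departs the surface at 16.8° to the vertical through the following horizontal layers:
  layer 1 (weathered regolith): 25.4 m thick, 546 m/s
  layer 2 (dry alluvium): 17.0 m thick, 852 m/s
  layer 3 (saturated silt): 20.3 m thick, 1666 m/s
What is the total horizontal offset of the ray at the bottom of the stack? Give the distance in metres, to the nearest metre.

54 m

Apply Snell's law at each interface; in layer i the horizontal offset is hᵢ·tan θᵢ.
Layer 1: θ = 16.80°; offset = 25.4·tan 16.80° = 7.669 m.
Layer 2: sin θ = 852·sin 16.8°/546 = 0.4510, θ = 26.81°; offset = 17.0·tan 26.81° = 8.591 m.
Layer 3: sin θ = 1666·sin 16.8°/546 = 0.8819, θ = 61.87°; offset = 20.3·tan 61.87° = 37.978 m.
Σ offsets = 54.237 m.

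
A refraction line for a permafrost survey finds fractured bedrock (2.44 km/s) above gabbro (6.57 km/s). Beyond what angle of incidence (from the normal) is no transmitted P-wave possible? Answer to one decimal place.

Critical incidence: sin θ_c = V₁/V₂ = 2.44/6.57 = 0.3714.
θ_c = arcsin 0.3714 = 21.80°.

21.8°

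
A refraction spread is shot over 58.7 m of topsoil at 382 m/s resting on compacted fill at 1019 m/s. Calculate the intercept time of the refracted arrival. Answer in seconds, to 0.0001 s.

0.2849 s

θ_c = arcsin(V₁/V₂) = arcsin(382/1019) = 22.02°; cos θ_c = 0.9271.
tᵢ = 2h·cos θ_c / V₁ = 2·58.7·0.9271 / 382 = 0.28492 s.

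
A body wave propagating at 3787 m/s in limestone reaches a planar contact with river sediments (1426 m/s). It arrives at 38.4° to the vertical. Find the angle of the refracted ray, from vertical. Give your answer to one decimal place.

Snell's law: sin θ₂ = (V₂/V₁)·sin θ₁ = (1426/3787)·sin 38.4° = 0.2339.
θ₂ = sin⁻¹(0.2339) = 13.53° (from vertical).

13.5°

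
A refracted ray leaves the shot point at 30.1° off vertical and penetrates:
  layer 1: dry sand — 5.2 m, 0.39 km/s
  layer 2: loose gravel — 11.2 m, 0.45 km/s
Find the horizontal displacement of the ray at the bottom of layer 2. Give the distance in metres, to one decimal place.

Ray parameter p = sin 30.1° / 0.39 km/s = 1.2859e+00 s/km.
Layer 1: θ = 30.10°; offset = 5.2·tan 30.10° = 3.014 m.
Layer 2: sin θ = p·0.45 = 0.5787 → θ = 35.36°; offset = 11.2·tan 35.36° = 7.947 m.
Σ offsets = 10.961 m.

11.0 m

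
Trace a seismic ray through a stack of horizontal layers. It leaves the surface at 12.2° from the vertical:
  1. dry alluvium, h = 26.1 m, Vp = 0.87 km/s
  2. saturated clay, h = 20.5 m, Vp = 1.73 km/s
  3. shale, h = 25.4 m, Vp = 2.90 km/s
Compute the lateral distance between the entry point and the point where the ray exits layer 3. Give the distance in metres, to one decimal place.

p = sin θ₁/V₁ = sin 12.2°/0.87 = 2.4290e-01 s/km is conserved through the stack.
Layer 1: θ = 12.20°; offset = 26.1·tan 12.20° = 5.643 m.
Layer 2: sin θ = p·1.73 = 0.4202 → θ = 24.85°; offset = 20.5·tan 24.85° = 9.493 m.
Layer 3: sin θ = p·2.90 = 0.7044 → θ = 44.78°; offset = 25.4·tan 44.78° = 25.208 m.
Total horizontal offset = 40.344 m.

40.3 m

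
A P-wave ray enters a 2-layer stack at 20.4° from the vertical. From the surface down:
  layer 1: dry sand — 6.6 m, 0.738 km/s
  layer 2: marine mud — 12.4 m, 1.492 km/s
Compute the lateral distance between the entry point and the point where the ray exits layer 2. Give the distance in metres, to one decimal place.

14.8 m

Ray parameter p = sin 20.4° / 0.738 km/s = 4.7232e-01 s/km.
Layer 1: θ = 20.40°; offset = 6.6·tan 20.40° = 2.455 m.
Layer 2: sin θ = p·1.492 = 0.7047 → θ = 44.81°; offset = 12.4·tan 44.81° = 12.316 m.
Total horizontal offset = 14.771 m.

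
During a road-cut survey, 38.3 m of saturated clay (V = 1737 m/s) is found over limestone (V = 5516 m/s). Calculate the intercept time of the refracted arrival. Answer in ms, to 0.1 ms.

41.9 ms

θ_c = arcsin(V₁/V₂) = arcsin(1737/5516) = 18.35°; cos θ_c = 0.9491.
tᵢ = 2h·cos θ_c / V₁ = 2·38.3·0.9491 / 1737 = 0.04186 s.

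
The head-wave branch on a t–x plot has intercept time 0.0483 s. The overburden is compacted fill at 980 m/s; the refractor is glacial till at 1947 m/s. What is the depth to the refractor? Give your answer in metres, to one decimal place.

h = tᵢ·V₁·V₂ / (2·√(V₂²−V₁²)).
√(V₂²−V₁²) = √(1947² − 980²) = 1682.4 m/s.
h = 0.0483 s × 980 × 1947 / (2 × 1682.4) = 27.39 m.

27.4 m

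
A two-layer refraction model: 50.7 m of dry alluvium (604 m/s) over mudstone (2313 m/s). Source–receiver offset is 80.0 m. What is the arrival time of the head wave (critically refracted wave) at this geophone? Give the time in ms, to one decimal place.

196.6 ms

t = x/V₂ + 2h·√(V₂²−V₁²)/(V₁V₂).
√(V₂²−V₁²) = √(2313²−604²) = 2232.7 m/s; delay term = 2·50.7·2232.7/(604·2313) = 0.16206 s.
t = 80.0/2313 + 0.16206 = 0.19664 s.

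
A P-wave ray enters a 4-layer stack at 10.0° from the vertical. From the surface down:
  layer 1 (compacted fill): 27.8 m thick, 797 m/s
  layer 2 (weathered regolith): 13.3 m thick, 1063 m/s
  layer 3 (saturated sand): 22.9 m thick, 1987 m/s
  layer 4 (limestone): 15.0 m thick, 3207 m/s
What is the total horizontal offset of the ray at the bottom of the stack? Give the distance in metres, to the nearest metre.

Apply Snell's law at each interface; in layer i the horizontal offset is hᵢ·tan θᵢ.
Layer 1: θ = 10.00°; offset = 27.8·tan 10.00° = 4.902 m.
Layer 2: sin θ = 1063·sin 10.0°/797 = 0.2316, θ = 13.39°; offset = 13.3·tan 13.39° = 3.166 m.
Layer 3: sin θ = 1987·sin 10.0°/797 = 0.4329, θ = 25.65°; offset = 22.9·tan 25.65° = 10.998 m.
Layer 4: sin θ = 3207·sin 10.0°/797 = 0.6987, θ = 44.33°; offset = 15.0·tan 44.33° = 14.651 m.
Σ offsets = 33.717 m.

34 m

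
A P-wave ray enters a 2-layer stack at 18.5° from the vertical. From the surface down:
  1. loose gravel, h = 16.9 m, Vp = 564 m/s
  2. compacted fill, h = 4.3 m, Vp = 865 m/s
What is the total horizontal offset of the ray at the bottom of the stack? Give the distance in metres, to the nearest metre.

Apply Snell's law at each interface; in layer i the horizontal offset is hᵢ·tan θᵢ.
Layer 1: θ = 18.50°; offset = 16.9·tan 18.50° = 5.655 m.
Layer 2: sin θ = 865·sin 18.5°/564 = 0.4866, θ = 29.12°; offset = 4.3·tan 29.12° = 2.395 m.
Total horizontal offset = 8.050 m.

8 m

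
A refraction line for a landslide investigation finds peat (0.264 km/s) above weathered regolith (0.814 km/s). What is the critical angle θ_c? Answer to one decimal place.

Critical incidence: sin θ_c = V₁/V₂ = 0.264/0.814 = 0.3243.
θ_c = arcsin 0.3243 = 18.92°.

18.9°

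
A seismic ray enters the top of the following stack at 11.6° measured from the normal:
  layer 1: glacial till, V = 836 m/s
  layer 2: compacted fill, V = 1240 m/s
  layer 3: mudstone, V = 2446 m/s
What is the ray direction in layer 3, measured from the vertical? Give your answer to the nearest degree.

36°

Ray parameter p = sin 11.6° / 836 = 2.4052e-04 s/m.
sin θ_3 = p·V_3 = 2.4052e-04 × 2446 = 0.5883.
θ_3 = arcsin 0.5883 = 36.04°.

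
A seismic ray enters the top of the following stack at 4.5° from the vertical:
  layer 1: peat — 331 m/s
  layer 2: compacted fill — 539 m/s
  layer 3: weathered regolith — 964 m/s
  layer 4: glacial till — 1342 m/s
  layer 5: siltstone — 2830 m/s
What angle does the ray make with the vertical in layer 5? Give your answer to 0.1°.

Snell's law across each interface conserves sin θ / V, so sin θ_5 = V_5·sin θ₁/V₁.
sin θ_5 = 2830 × sin 4.5° / 331 = 0.6708.
θ_5 = 42.13° from the vertical.

42.1°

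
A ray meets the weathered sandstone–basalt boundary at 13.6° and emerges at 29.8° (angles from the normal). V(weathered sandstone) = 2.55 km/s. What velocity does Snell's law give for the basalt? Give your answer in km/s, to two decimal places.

Snell's law: sin 13.6°/V₁ = sin 29.8°/V₂.
V₂ = V₁·sin 29.8°/sin 13.6° = 2.55 × 2.1135 = 5.39 km/s.

5.39 km/s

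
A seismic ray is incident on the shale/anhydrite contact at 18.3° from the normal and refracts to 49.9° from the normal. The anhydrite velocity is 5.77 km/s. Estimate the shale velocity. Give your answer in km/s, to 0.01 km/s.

2.37 km/s

sin 18.3° = 0.3140; sin 49.9° = 0.7649.
V₁ = V₂·(sin θ₁/sin θ₂) = 5.77·(0.3140/0.7649) = 2.37 km/s.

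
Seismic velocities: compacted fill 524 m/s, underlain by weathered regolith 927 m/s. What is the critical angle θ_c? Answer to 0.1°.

At critical incidence the refracted ray runs along the interface (θ₂ = 90°), so sin θ_c = V₁/V₂.
θ_c = arcsin(524/927) = arcsin 0.5653 = 34.42°.

34.4°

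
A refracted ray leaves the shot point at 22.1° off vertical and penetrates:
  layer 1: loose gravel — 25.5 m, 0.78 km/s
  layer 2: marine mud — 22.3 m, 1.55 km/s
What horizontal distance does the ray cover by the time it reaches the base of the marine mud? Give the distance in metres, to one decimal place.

35.5 m

Apply Snell's law at each interface; in layer i the horizontal offset is hᵢ·tan θᵢ.
Layer 1: θ = 22.10°; offset = 25.5·tan 22.10° = 10.354 m.
Layer 2: sin θ = 1.55·sin 22.1°/0.78 = 0.7476, θ = 48.39°; offset = 22.3·tan 48.39° = 25.104 m.
Summing the layer offsets gives 35.458 m.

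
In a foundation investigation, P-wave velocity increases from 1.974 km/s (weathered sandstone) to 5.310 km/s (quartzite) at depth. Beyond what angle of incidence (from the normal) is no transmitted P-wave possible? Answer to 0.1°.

Critical incidence: sin θ_c = V₁/V₂ = 1.974/5.310 = 0.3718.
θ_c = arcsin 0.3718 = 21.82°.

21.8°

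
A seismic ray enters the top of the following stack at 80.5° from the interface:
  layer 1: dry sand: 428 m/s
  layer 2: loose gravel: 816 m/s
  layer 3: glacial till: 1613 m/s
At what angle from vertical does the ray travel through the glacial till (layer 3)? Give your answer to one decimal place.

38.5°

From the normal: θ₁ = 90° − 80.5° = 9.5°.
Ray parameter p = sin 9.5° / 428 = 3.8563e-04 s/m.
sin θ_3 = p·V_3 = 3.8563e-04 × 1613 = 0.6220.
θ_3 = arcsin 0.6220 = 38.46°.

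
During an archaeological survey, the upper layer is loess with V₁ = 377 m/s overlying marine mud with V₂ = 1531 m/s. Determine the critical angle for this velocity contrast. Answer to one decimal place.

14.3°

At critical incidence the refracted ray runs along the interface (θ₂ = 90°), so sin θ_c = V₁/V₂.
θ_c = arcsin(377/1531) = arcsin 0.2462 = 14.26°.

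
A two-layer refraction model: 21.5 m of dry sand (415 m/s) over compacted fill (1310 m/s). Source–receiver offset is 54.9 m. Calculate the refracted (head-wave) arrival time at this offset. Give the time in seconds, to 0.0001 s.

0.1402 s

θ_c = arcsin(V₁/V₂) = arcsin(415/1310) = 18.47°, cos θ_c = 0.9485.
Intercept time tᵢ = 2h cos θ_c / V₁ = 2·21.5·0.9485/415 = 0.09828 s.
t = x/V₂ + tᵢ = 54.9/1310 + 0.09828 = 0.14019 s.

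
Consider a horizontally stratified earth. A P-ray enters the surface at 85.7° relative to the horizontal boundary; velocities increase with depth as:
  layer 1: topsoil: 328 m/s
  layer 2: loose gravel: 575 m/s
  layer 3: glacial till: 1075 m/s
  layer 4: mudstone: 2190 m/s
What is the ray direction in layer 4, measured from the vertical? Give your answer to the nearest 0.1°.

From the normal: θ₁ = 90° − 85.7° = 4.3°.
Snell's law across each interface conserves sin θ / V, so sin θ_4 = V_4·sin θ₁/V₁.
sin θ_4 = 2190 × sin 4.3° / 328 = 0.5006.
θ_4 = arcsin 0.5006 = 30.04°.

30.0°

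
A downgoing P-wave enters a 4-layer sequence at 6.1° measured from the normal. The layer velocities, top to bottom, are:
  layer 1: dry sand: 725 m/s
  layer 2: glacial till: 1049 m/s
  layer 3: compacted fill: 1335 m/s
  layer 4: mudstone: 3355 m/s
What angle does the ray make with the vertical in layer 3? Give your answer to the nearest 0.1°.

Ray parameter p = sin 6.1° / 725 = 1.4657e-04 s/m.
sin θ_3 = p·V_3 = 1.4657e-04 × 1335 = 0.1957.
θ_3 = arcsin 0.1957 = 11.28°.

11.3°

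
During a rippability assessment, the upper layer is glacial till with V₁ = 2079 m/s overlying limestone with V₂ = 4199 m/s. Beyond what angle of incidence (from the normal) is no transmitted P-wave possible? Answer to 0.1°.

29.7°

Critical incidence: sin θ_c = V₁/V₂ = 2079/4199 = 0.4951.
θ_c = arcsin 0.4951 = 29.68°.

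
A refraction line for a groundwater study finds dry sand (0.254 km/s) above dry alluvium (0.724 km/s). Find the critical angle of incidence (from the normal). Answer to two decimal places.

At critical incidence the refracted ray runs along the interface (θ₂ = 90°), so sin θ_c = V₁/V₂.
θ_c = arcsin(0.254/0.724) = arcsin 0.3508 = 20.54°.

20.54°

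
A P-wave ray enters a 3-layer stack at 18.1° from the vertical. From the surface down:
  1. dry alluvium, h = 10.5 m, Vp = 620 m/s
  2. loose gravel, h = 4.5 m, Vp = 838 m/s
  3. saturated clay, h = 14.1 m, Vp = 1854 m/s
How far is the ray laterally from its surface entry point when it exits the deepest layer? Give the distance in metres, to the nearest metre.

41 m

Apply Snell's law at each interface; in layer i the horizontal offset is hᵢ·tan θᵢ.
Layer 1: θ = 18.10°; offset = 10.5·tan 18.10° = 3.432 m.
Layer 2: sin θ = 838·sin 18.1°/620 = 0.4199, θ = 24.83°; offset = 4.5·tan 24.83° = 2.082 m.
Layer 3: sin θ = 1854·sin 18.1°/620 = 0.9290, θ = 68.28°; offset = 14.1·tan 68.28° = 35.401 m.
Summing the layer offsets gives 40.915 m.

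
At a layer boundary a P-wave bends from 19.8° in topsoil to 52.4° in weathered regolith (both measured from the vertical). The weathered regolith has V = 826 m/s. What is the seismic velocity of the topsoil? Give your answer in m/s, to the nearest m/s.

353 m/s

sin 19.8° = 0.3387; sin 52.4° = 0.7923.
V₁ = V₂·(sin θ₁/sin θ₂) = 826·(0.3387/0.7923) = 353.15 m/s.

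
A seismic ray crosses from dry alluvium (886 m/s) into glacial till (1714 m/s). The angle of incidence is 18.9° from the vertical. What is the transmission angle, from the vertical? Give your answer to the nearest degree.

Snell's law: sin θ₂ = (V₂/V₁)·sin θ₁ = (1714/886)·sin 18.9° = 0.6266.
θ₂ = sin⁻¹(0.6266) = 38.80° (from vertical).

39°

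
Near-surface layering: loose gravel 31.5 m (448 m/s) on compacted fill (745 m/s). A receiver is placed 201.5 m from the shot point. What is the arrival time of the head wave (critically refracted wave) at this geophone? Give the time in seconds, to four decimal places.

θ_c = arcsin(V₁/V₂) = arcsin(448/745) = 36.97°, cos θ_c = 0.7990.
Intercept time tᵢ = 2h cos θ_c / V₁ = 2·31.5·0.7990/448 = 0.11236 s.
t = x/V₂ + tᵢ = 201.5/745 + 0.11236 = 0.38283 s.

0.3828 s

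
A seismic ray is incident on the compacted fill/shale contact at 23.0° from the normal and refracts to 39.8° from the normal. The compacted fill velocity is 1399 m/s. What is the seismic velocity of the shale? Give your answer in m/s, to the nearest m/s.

sin 23.0° = 0.3907; sin 39.8° = 0.6401.
V₂ = V₁·(sin θ₂/sin θ₁) = 1399·(0.6401/0.3907) = 2291.89 m/s.

2292 m/s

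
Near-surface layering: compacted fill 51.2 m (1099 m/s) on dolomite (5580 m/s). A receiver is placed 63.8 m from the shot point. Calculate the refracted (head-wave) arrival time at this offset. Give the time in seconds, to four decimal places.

0.1028 s

θ_c = arcsin(V₁/V₂) = arcsin(1099/5580) = 11.36°, cos θ_c = 0.9804.
Intercept time tᵢ = 2h cos θ_c / V₁ = 2·51.2·0.9804/1099 = 0.09135 s.
t = x/V₂ + tᵢ = 63.8/5580 + 0.09135 = 0.10278 s.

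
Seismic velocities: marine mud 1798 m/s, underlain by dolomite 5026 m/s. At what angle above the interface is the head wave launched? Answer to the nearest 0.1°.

At critical incidence the refracted ray runs along the interface (θ₂ = 90°), so sin θ_c = V₁/V₂.
θ_c = arcsin(1798/5026) = arcsin 0.3577 = 20.96°.
Measured from the interface: 90° − 20.96° = 69.04°.

69.0°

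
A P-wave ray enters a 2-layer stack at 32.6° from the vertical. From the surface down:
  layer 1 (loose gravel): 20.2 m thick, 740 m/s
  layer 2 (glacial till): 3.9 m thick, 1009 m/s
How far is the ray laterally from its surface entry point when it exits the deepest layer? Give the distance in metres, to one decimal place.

17.1 m

Apply Snell's law at each interface; in layer i the horizontal offset is hᵢ·tan θᵢ.
Layer 1: θ = 32.60°; offset = 20.2·tan 32.60° = 12.918 m.
Layer 2: sin θ = 1009·sin 32.6°/740 = 0.7346, θ = 47.28°; offset = 3.9·tan 47.28° = 4.223 m.
Summing the layer offsets gives 17.141 m.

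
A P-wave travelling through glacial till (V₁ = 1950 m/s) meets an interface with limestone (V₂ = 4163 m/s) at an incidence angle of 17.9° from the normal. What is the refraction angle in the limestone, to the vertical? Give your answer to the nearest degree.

41°

Snell's law: sin θ₂ = (V₂/V₁)·sin θ₁ = (4163/1950)·sin 17.9° = 0.6562.
θ₂ = sin⁻¹(0.6562) = 41.01° (from vertical).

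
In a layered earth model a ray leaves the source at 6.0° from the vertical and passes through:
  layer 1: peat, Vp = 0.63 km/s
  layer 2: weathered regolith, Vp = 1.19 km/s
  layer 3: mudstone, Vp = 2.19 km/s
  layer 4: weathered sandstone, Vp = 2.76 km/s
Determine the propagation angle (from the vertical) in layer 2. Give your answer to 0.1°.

Ray parameter p = sin 6.0° / 0.63 = 1.6592e-01 s/km.
sin θ_2 = p·V_2 = 1.6592e-01 × 1.19 = 0.1974.
θ_2 = arcsin 0.1974 = 11.39°.

11.4°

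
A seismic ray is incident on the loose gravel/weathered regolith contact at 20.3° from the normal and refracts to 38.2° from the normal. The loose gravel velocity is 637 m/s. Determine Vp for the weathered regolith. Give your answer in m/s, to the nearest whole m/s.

1135 m/s

sin 20.3° = 0.3469; sin 38.2° = 0.6184.
V₂ = V₁·(sin θ₂/sin θ₁) = 637·(0.6184/0.3469) = 1135.44 m/s.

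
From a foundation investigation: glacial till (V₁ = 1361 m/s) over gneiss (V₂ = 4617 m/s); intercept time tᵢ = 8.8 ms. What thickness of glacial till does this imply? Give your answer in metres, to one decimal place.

6.3 m

θ_c = arcsin(1361/4617) = 17.14°; cos θ_c = 0.9556.
tᵢ = 2h cos θ_c/V₁ ⇒ h = tᵢ·V₁/(2 cos θ_c) = 0.0088·1361/(2·0.9556) = 6.27 m.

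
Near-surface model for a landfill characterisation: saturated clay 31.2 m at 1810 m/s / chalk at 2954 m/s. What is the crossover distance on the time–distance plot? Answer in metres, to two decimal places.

x_cross = 2h·√((V₂+V₁)/(V₂−V₁)).
(V₂+V₁)/(V₂−V₁) = (2954+1810)/(2954−1810) = 4.1643; √ = 2.0407.
x_cross = 2·31.2·2.0407 = 127.34 m.

127.34 m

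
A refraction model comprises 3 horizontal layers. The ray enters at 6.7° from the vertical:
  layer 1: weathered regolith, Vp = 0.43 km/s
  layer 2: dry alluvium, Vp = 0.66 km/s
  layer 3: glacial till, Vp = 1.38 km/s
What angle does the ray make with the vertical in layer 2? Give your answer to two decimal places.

Ray parameter p = sin 6.7° / 0.43 = 2.7133e-01 s/km.
sin θ_2 = p·V_2 = 2.7133e-01 × 0.66 = 0.1791.
θ_2 = arcsin 0.1791 = 10.32°.

10.32°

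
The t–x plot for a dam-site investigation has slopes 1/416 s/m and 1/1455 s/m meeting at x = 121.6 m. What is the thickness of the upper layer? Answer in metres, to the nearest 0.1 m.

h = (x_cross/2)·√((V₂−V₁)/(V₂+V₁)).
(V₂−V₁)/(V₂+V₁) = (1455−416)/(1455+416) = 0.5553; √ = 0.7452.
h = (121.6/2)·0.7452 = 45.31 m.

45.3 m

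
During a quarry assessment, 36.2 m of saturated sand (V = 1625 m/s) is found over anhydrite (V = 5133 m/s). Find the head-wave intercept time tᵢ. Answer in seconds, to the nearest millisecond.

θ_c = arcsin(V₁/V₂) = arcsin(1625/5133) = 18.46°; cos θ_c = 0.9486.
tᵢ = 2h·cos θ_c / V₁ = 2·36.2·0.9486 / 1625 = 0.04226 s.

0.042 s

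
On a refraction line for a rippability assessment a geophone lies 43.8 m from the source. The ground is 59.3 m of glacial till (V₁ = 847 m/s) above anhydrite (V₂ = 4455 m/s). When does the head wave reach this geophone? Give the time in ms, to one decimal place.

147.3 ms

θ_c = arcsin(V₁/V₂) = arcsin(847/4455) = 10.96°, cos θ_c = 0.9818.
Intercept time tᵢ = 2h cos θ_c / V₁ = 2·59.3·0.9818/847 = 0.13747 s.
t = x/V₂ + tᵢ = 43.8/4455 + 0.13747 = 0.14730 s.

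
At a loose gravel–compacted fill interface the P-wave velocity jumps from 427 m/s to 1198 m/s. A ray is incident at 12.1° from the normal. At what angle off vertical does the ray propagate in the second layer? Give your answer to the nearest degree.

36°

Snell's law: sin θ₂ = (V₂/V₁)·sin θ₁ = (1198/427)·sin 12.1° = 0.5881.
θ₂ = arcsin 0.5881 = 36.02° from the normal.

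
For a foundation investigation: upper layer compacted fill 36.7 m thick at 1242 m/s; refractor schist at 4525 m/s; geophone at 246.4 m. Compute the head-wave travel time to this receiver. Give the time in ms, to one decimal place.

θ_c = arcsin(V₁/V₂) = arcsin(1242/4525) = 15.93°, cos θ_c = 0.9616.
Intercept time tᵢ = 2h cos θ_c / V₁ = 2·36.7·0.9616/1242 = 0.05683 s.
t = x/V₂ + tᵢ = 246.4/4525 + 0.05683 = 0.11128 s.

111.3 ms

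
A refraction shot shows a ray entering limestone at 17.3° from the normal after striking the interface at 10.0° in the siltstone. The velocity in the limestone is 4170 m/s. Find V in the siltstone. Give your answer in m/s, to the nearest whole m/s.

Snell's law: sin 10.0°/V₁ = sin 17.3°/V₂.
V₁ = V₂·sin 10.0°/sin 17.3° = 4170 × 0.5839 = 2435.02 m/s.

2435 m/s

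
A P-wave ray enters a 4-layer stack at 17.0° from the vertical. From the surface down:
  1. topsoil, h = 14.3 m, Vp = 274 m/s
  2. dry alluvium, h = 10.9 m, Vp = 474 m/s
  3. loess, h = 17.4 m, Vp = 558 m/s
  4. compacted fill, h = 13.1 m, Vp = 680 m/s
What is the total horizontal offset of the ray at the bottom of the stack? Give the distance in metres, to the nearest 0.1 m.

37.5 m

p = sin θ₁/V₁ = sin 17.0°/274 = 1.0671e-03 s/m is conserved through the stack.
Layer 1: θ = 17.00°; offset = 14.3·tan 17.00° = 4.372 m.
Layer 2: sin θ = p·474 = 0.5058 → θ = 30.38°; offset = 10.9·tan 30.38° = 6.391 m.
Layer 3: sin θ = p·558 = 0.5954 → θ = 36.54°; offset = 17.4·tan 36.54° = 12.895 m.
Layer 4: sin θ = p·680 = 0.7256 → θ = 46.52°; offset = 13.1·tan 46.52° = 13.813 m.
Σ offsets = 37.471 m.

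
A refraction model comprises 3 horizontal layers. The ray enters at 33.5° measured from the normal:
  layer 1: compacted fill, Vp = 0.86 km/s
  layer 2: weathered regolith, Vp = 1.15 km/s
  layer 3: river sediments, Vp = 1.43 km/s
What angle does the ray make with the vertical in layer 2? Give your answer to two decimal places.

Ray parameter p = sin 33.5° / 0.86 = 6.4179e-01 s/km.
sin θ_2 = p·V_2 = 6.4179e-01 × 1.15 = 0.7381.
θ_2 = 47.57° from the vertical.

47.57°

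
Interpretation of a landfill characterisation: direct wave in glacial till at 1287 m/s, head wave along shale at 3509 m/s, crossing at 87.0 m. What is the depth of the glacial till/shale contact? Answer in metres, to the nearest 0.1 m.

29.6 m

h = (x_cross/2)·√((V₂−V₁)/(V₂+V₁)).
(V₂−V₁)/(V₂+V₁) = (3509−1287)/(3509+1287) = 0.4633; √ = 0.6807.
h = (87.0/2)·0.6807 = 29.61 m.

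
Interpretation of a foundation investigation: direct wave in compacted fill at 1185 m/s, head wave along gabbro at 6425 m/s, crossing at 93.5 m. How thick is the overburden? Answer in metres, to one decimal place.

38.8 m

h = (x_cross/2)·√((V₂−V₁)/(V₂+V₁)).
(V₂−V₁)/(V₂+V₁) = (6425−1185)/(6425+1185) = 0.6886; √ = 0.8298.
h = (93.5/2)·0.8298 = 38.79 m.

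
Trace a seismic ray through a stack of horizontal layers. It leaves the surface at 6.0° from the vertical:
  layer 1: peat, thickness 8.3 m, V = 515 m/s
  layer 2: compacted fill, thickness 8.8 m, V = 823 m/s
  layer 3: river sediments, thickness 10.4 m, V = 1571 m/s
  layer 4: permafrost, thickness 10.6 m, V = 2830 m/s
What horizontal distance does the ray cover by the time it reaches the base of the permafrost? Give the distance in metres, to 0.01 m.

13.30 m

Ray parameter p = sin 6.0° / 515 m/s = 2.0297e-04 s/m.
Layer 1: θ = 6.00°; offset = 8.3·tan 6.00° = 0.8724 m.
Layer 2: sin θ = p·823 = 0.1670 → θ = 9.62°; offset = 8.8·tan 9.62° = 1.4909 m.
Layer 3: sin θ = p·1571 = 0.3189 → θ = 18.59°; offset = 10.4·tan 18.59° = 3.4988 m.
Layer 4: sin θ = p·2830 = 0.5744 → θ = 35.06°; offset = 10.6·tan 35.06° = 7.4381 m.
Total horizontal offset = 13.3002 m.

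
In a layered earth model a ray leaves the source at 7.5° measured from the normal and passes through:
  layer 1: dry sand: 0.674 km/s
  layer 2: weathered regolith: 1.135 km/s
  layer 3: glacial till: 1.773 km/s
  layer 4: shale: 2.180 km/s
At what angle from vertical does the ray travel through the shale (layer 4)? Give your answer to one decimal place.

25.0°

Snell's law across each interface conserves sin θ / V, so sin θ_4 = V_4·sin θ₁/V₁.
sin θ_4 = 2.180 × sin 7.5° / 0.674 = 0.4222.
θ_4 = arcsin 0.4222 = 24.97°.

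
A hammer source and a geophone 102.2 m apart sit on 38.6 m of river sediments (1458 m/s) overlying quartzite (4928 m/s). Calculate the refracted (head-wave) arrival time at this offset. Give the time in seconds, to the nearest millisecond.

t = x/V₂ + 2h·√(V₂²−V₁²)/(V₁V₂).
√(V₂²−V₁²) = √(4928²−1458²) = 4707.4 m/s; delay term = 2·38.6·4707.4/(1458·4928) = 0.05058 s.
t = 102.2/4928 + 0.05058 = 0.07132 s.

0.071 s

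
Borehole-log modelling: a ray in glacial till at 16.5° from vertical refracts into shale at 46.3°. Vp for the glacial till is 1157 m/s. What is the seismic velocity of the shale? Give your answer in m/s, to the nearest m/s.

sin 16.5° = 0.2840; sin 46.3° = 0.7230.
V₂ = V₁·(sin θ₂/sin θ₁) = 1157·(0.7230/0.2840) = 2945.17 m/s.

2945 m/s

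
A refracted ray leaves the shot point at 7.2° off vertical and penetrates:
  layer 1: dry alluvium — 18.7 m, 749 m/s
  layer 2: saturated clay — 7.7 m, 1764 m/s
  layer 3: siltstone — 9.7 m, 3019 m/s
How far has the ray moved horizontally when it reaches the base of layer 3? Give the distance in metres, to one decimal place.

Ray parameter p = sin 7.2° / 749 m/s = 1.6733e-04 s/m.
Layer 1: θ = 7.20°; offset = 18.7·tan 7.20° = 2.362 m.
Layer 2: sin θ = p·1764 = 0.2952 → θ = 17.17°; offset = 7.7·tan 17.17° = 2.379 m.
Layer 3: sin θ = p·3019 = 0.5052 → θ = 30.34°; offset = 9.7·tan 30.34° = 5.678 m.
Σ offsets = 10.419 m.

10.4 m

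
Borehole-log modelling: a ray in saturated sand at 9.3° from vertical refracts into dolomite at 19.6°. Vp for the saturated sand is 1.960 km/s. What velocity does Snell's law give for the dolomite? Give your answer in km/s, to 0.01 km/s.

4.07 km/s

Snell's law: sin 9.3°/V₁ = sin 19.6°/V₂.
V₂ = V₁·sin 19.6°/sin 9.3° = 1.960 × 2.0758 = 4.07 km/s.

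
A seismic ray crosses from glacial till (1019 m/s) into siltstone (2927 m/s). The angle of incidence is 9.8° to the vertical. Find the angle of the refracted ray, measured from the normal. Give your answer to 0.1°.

Snell's law: sin θ₂ = (V₂/V₁)·sin θ₁ = (2927/1019)·sin 9.8° = 0.4889.
θ₂ = sin⁻¹(0.4889) = 29.27° (from vertical).

29.3°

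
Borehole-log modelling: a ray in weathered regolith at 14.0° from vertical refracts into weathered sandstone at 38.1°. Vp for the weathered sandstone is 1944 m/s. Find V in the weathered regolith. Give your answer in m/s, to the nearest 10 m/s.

sin 14.0° = 0.2419; sin 38.1° = 0.6170.
V₁ = V₂·(sin θ₁/sin θ₂) = 1944·(0.2419/0.6170) = 762.19 m/s.

760 m/s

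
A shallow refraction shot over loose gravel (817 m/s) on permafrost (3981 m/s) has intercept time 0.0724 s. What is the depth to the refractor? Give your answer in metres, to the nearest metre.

h = tᵢ·V₁·V₂ / (2·√(V₂²−V₁²)).
√(V₂²−V₁²) = √(3981² − 817²) = 3896.3 m/s.
h = 0.0724 s × 817 × 3981 / (2 × 3896.3) = 30.22 m.

30 m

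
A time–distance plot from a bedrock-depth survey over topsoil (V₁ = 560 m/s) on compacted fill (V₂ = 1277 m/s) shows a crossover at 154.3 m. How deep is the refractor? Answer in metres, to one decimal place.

x_cross = 2h·√((V₂+V₁)/(V₂−V₁)) → h = x_cross / (2·√((V₂+V₁)/(V₂−V₁))).
√((V₂+V₁)/(V₂−V₁)) = √((1277+560)/(1277−560)) = 1.6006.
h = 154.3 / (2·1.6006) = 48.20 m.

48.2 m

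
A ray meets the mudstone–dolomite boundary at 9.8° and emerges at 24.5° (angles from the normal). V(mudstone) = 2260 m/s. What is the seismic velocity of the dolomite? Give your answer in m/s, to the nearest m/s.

sin 9.8° = 0.1702; sin 24.5° = 0.4147.
V₂ = V₁·(sin θ₂/sin θ₁) = 2260·(0.4147/0.1702) = 5506.20 m/s.

5506 m/s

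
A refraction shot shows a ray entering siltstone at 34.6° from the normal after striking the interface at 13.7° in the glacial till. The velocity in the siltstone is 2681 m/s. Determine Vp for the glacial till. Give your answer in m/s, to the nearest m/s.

Snell's law: sin 13.7°/V₁ = sin 34.6°/V₂.
V₁ = V₂·sin 13.7°/sin 34.6° = 2681 × 0.4171 = 1118.20 m/s.

1118 m/s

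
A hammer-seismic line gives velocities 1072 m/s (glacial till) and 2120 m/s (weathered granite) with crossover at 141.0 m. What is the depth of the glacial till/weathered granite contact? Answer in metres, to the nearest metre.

x_cross = 2h·√((V₂+V₁)/(V₂−V₁)) → h = x_cross / (2·√((V₂+V₁)/(V₂−V₁))).
√((V₂+V₁)/(V₂−V₁)) = √((2120+1072)/(2120−1072)) = 1.7452.
h = 141.0 / (2·1.7452) = 40.40 m.

40 m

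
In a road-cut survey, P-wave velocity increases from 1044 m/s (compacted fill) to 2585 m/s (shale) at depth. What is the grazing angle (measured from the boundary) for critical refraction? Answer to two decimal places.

At critical incidence the refracted ray runs along the interface (θ₂ = 90°), so sin θ_c = V₁/V₂.
θ_c = arcsin(1044/2585) = arcsin 0.4039 = 23.82°.
Measured from the interface: 90° − 23.82° = 66.18°.

66.18°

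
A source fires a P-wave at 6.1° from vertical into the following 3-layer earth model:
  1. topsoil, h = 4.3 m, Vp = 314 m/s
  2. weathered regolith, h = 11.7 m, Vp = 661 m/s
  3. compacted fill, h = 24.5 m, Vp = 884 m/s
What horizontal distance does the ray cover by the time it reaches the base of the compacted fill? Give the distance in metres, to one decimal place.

Apply Snell's law at each interface; in layer i the horizontal offset is hᵢ·tan θᵢ.
Layer 1: θ = 6.10°; offset = 4.3·tan 6.10° = 0.460 m.
Layer 2: sin θ = 661·sin 6.1°/314 = 0.2237, θ = 12.93°; offset = 11.7·tan 12.93° = 2.685 m.
Layer 3: sin θ = 884·sin 6.1°/314 = 0.2992, θ = 17.41°; offset = 24.5·tan 17.41° = 7.681 m.
Total horizontal offset = 10.826 m.

10.8 m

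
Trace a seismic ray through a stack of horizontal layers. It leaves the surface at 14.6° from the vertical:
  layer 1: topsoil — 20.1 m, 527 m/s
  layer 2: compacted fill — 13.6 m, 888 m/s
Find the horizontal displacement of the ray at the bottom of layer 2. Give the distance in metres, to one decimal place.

p = sin θ₁/V₁ = sin 14.6°/527 = 4.7831e-04 s/m is conserved through the stack.
Layer 1: θ = 14.60°; offset = 20.1·tan 14.60° = 5.236 m.
Layer 2: sin θ = p·888 = 0.4247 → θ = 25.13°; offset = 13.6·tan 25.13° = 6.381 m.
Summing the layer offsets gives 11.616 m.

11.6 m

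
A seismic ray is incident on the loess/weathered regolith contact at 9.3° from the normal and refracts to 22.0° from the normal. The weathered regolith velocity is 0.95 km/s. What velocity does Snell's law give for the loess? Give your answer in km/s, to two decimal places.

sin 9.3° = 0.1616; sin 22.0° = 0.3746.
V₁ = V₂·(sin θ₁/sin θ₂) = 0.95·(0.1616/0.3746) = 0.41 km/s.

0.41 km/s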